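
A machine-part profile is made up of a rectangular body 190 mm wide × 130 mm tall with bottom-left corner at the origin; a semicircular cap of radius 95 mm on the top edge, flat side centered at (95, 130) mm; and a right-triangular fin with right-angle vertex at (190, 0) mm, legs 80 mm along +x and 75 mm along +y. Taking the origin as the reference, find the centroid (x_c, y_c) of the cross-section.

x_c = 103.72 mm, y_c = 97.79 mm

rectangular body: A = 190 × 130 = 24700.00, centroid at (95.00, 65.00).
semicircular top: A = ½π·95² = 14176.44, centroid at (95.00, 170.32).
triangular fin: A = ½·80·75 = 3000.00, centroid at (216.67, 25.00).
ΣA = 41876.44 mm²
ΣAx_c = (24700.00)(95.00) + (14176.44)(95.00) + (3000.00)(216.67) = 4343261.50 mm³
ΣAy_c = (24700.00)(65.00) + (14176.44)(170.32) + (3000.00)(25.00) = 4095020.12 mm³
x_c = 4343261.50 / 41876.44 = 103.72 mm
y_c = 4095020.12 / 41876.44 = 97.79 mm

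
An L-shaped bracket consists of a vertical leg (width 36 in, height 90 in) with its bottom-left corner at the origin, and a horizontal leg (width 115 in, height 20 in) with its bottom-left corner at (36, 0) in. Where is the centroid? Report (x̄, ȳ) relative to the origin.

vertical leg: A = 36 × 90 = 3240.00, centroid at (18.00, 45.00).
horizontal leg: A = 115 × 20 = 2300.00, centroid at (93.50, 10.00).
ΣA = 5540.00 in², ΣAx̄ = 273370.00 in³, ΣAȳ = 168800.00 in³.
x̄ = 273370.00/5540.00 = 49.34 in; ȳ = 168800.00/5540.00 = 30.47 in.

x̄ = 49.34 in, ȳ = 30.47 in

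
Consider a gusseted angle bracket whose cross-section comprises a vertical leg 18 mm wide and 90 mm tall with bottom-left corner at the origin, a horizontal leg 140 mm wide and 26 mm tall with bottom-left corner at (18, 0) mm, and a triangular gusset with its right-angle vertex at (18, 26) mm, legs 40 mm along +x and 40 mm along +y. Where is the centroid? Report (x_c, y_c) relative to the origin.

x_c = 59.40 mm, y_c = 25.03 mm

Part | A | x̄ᵢ | ȳᵢ | A·x̄ᵢ | A·ȳᵢ
vertical leg | 1620.00 | 9.00 | 45.00 | 14580.00 | 72900.00
horizontal leg | 3640.00 | 88.00 | 13.00 | 320320.00 | 47320.00
gusset | 800.00 | 31.33 | 39.33 | 25066.67 | 31466.67
Σ | 6060.00 |  |  | 359966.67 | 151686.67
x_c = 359966.67 / 6060.00 = 59.40 mm
y_c = 151686.67 / 6060.00 = 25.03 mm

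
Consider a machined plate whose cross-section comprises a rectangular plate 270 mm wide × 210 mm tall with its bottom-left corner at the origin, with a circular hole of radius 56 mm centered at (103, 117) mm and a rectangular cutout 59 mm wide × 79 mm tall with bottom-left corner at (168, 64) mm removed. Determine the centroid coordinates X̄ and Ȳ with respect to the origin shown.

plate: A = 270 × 210 = 56700.00, centroid at (135.00, 105.00).
hole 1: A = −π·56² = -9852.03, centroid at (103.00, 117.00).
hole 2: A = −(59 × 79) = -4661.00, centroid at (197.50, 103.50).
ΣA = 42186.97 mm², ΣAX̄ = 5719192.94 mm³, ΣAȲ = 4318398.46 mm³.
X̄ = 5719192.94/42186.97 = 135.57 mm; Ȳ = 4318398.46/42186.97 = 102.36 mm.

X̄ = 135.57 mm, Ȳ = 102.36 mm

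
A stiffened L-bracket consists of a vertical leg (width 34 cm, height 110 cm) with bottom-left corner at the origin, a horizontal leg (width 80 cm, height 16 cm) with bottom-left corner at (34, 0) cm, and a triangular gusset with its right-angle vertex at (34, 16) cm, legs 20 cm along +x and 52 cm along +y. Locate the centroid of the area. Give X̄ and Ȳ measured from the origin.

X̄ = 32.39 cm, Ȳ = 42.11 cm

Part | A | x̄ᵢ | ȳᵢ | A·x̄ᵢ | A·ȳᵢ
vertical leg | 3740.00 | 17.00 | 55.00 | 63580.00 | 205700.00
horizontal leg | 1280.00 | 74.00 | 8.00 | 94720.00 | 10240.00
gusset | 520.00 | 40.67 | 33.33 | 21146.67 | 17333.33
Σ | 5540.00 |  |  | 179446.67 | 233273.33
X̄ = 179446.67 / 5540.00 = 32.39 cm
Ȳ = 233273.33 / 5540.00 = 42.11 cm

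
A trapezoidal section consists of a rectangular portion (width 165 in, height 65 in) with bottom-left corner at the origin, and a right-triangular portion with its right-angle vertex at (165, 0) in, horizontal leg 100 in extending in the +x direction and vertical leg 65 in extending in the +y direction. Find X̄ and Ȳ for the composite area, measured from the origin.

rectangular portion: A = 165 × 65 = 10725.00, centroid at (82.50, 32.50).
triangular portion: A = ½·100·65 = 3250.00, centroid at (198.33, 21.67).
ΣA = 13975.00 in², ΣAX̄ = 1529395.83 in³, ΣAȲ = 418979.17 in³.
X̄ = 1529395.83/13975.00 = 109.44 in; Ȳ = 418979.17/13975.00 = 29.98 in.

X̄ = 109.44 in, Ȳ = 29.98 in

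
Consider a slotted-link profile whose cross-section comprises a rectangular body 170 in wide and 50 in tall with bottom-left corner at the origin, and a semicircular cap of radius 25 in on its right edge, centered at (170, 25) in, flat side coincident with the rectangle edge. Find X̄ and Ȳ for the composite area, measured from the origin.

X̄ = 94.90 in, Ȳ = 25.00 in

rectangular body: A = 170 × 50 = 8500.00, centroid at (85.00, 25.00).
semicircular end: A = ½π·25² = 981.75, centroid at (180.61, 25.00).
ΣA = 9481.75 in², ΣAX̄ = 899813.78 in³, ΣAȲ = 237043.69 in³.
X̄ = 899813.78/9481.75 = 94.90 in; Ȳ = 237043.69/9481.75 = 25.00 in.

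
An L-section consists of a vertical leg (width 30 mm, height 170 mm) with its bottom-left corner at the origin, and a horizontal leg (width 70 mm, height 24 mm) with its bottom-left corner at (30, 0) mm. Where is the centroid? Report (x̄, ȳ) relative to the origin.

Part | A | x̄ᵢ | ȳᵢ | A·x̄ᵢ | A·ȳᵢ
vertical leg | 5100.00 | 15.00 | 85.00 | 76500.00 | 433500.00
horizontal leg | 1680.00 | 65.00 | 12.00 | 109200.00 | 20160.00
Σ | 6780.00 |  |  | 185700.00 | 453660.00
x̄ = 185700.00 / 6780.00 = 27.39 mm
ȳ = 453660.00 / 6780.00 = 66.91 mm

x̄ = 27.39 mm, ȳ = 66.91 mm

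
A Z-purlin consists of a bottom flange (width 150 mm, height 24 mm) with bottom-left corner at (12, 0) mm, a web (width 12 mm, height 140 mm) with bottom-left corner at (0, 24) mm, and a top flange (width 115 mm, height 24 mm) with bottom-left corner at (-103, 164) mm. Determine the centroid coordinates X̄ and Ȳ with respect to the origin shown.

bottom flange: A = 150 × 24 = 3600.00, centroid at (87.00, 12.00).
web: A = 12 × 140 = 1680.00, centroid at (6.00, 94.00).
top flange: A = 115 × 24 = 2760.00, centroid at (-45.50, 176.00).
ΣA = 8040.00 mm², ΣAX̄ = 197700.00 mm³, ΣAȲ = 686880.00 mm³.
X̄ = 197700.00/8040.00 = 24.59 mm; Ȳ = 686880.00/8040.00 = 85.43 mm.

X̄ = 24.59 mm, Ȳ = 85.43 mm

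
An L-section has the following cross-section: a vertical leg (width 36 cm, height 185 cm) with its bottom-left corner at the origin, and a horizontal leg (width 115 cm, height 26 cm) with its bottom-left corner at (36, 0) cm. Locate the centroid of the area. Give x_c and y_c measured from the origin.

Part | A | x̄ᵢ | ȳᵢ | A·x̄ᵢ | A·ȳᵢ
vertical leg | 6660.00 | 18.00 | 92.50 | 119880.00 | 616050.00
horizontal leg | 2990.00 | 93.50 | 13.00 | 279565.00 | 38870.00
Σ | 9650.00 |  |  | 399445.00 | 654920.00
x_c = 399445.00 / 9650.00 = 41.39 cm
y_c = 654920.00 / 9650.00 = 67.87 cm

x_c = 41.39 cm, y_c = 67.87 cm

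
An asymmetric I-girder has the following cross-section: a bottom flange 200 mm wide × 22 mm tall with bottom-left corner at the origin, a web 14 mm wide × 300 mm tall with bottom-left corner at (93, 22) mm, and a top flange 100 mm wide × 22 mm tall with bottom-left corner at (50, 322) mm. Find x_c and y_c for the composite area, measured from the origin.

x_c = 100.00 mm, y_c = 139.20 mm

bottom flange: A = 200 × 22 = 4400.00, centroid at (100.00, 11.00).
web: A = 14 × 300 = 4200.00, centroid at (100.00, 172.00).
top flange: A = 100 × 22 = 2200.00, centroid at (100.00, 333.00).
ΣA = 10800.00 mm²
ΣAx_c = (4400.00)(100.00) + (4200.00)(100.00) + (2200.00)(100.00) = 1080000.00 mm³
ΣAy_c = (4400.00)(11.00) + (4200.00)(172.00) + (2200.00)(333.00) = 1503400.00 mm³
x_c = 1080000.00 / 10800.00 = 100.00 mm
y_c = 1503400.00 / 10800.00 = 139.20 mm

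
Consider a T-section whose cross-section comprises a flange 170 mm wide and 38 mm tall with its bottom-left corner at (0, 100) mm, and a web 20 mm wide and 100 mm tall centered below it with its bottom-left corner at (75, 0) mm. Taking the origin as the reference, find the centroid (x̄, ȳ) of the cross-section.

x̄ = 85.00 mm, ȳ = 102.69 mm

web: A = 20 × 100 = 2000.00, centroid at (85.00, 50.00).
flange: A = 170 × 38 = 6460.00, centroid at (85.00, 119.00).
ΣA = 8460.00 mm², ΣAx̄ = 719100.00 mm³, ΣAȳ = 868740.00 mm³.
x̄ = 719100.00/8460.00 = 85.00 mm; ȳ = 868740.00/8460.00 = 102.69 mm.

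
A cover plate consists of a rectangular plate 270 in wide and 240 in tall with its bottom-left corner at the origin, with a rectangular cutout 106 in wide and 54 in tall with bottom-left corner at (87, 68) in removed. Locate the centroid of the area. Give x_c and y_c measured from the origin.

plate: A = 270 × 240 = 64800.00, centroid at (135.00, 120.00).
hole: A = −(106 × 54) = -5724.00, centroid at (140.00, 95.00).
ΣA = 59076.00 in², ΣAx_c = 7946640.00 in³, ΣAy_c = 7232220.00 in³.
x_c = 7946640.00/59076.00 = 134.52 in; y_c = 7232220.00/59076.00 = 122.42 in.

x_c = 134.52 in, y_c = 122.42 in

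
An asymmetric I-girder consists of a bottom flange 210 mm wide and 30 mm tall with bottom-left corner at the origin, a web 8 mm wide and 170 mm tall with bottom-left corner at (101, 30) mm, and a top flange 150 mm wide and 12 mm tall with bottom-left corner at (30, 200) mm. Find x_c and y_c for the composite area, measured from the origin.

x_c = 105.00 mm, y_c = 65.72 mm

bottom flange: A = 210 × 30 = 6300.00, centroid at (105.00, 15.00).
web: A = 8 × 170 = 1360.00, centroid at (105.00, 115.00).
top flange: A = 150 × 12 = 1800.00, centroid at (105.00, 206.00).
ΣA = 9460.00 mm², ΣAx_c = 993300.00 mm³, ΣAy_c = 621700.00 mm³.
x_c = 993300.00/9460.00 = 105.00 mm; y_c = 621700.00/9460.00 = 65.72 mm.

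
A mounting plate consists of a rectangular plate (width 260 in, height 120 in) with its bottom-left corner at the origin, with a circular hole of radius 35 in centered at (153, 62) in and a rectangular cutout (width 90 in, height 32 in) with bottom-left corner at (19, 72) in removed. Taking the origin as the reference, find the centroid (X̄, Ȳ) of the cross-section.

plate: A = 260 × 120 = 31200.00, centroid at (130.00, 60.00).
hole 1: A = −π·35² = -3848.45, centroid at (153.00, 62.00).
hole 2: A = −(90 × 32) = -2880.00, centroid at (64.00, 88.00).
ΣA = 24471.55 in²
ΣAX̄ = (31200.00)(130.00) + (-3848.45)(153.00) + (-2880.00)(64.00) = 3282867.00 in³
ΣAȲ = (31200.00)(60.00) + (-3848.45)(62.00) + (-2880.00)(88.00) = 1379956.04 in³
X̄ = 3282867.00 / 24471.55 = 134.15 in
Ȳ = 1379956.04 / 24471.55 = 56.39 in

X̄ = 134.15 in, Ȳ = 56.39 in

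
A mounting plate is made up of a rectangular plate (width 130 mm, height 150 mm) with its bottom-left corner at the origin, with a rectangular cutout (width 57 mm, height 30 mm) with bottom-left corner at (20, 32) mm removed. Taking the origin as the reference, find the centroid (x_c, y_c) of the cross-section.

x_c = 66.59 mm, y_c = 77.69 mm

plate: A = 130 × 150 = 19500.00, centroid at (65.00, 75.00).
hole: A = −(57 × 30) = -1710.00, centroid at (48.50, 47.00).
ΣA = 17790.00 mm²
ΣAx_c = (19500.00)(65.00) + (-1710.00)(48.50) = 1184565.00 mm³
ΣAy_c = (19500.00)(75.00) + (-1710.00)(47.00) = 1382130.00 mm³
x_c = 1184565.00 / 17790.00 = 66.59 mm
y_c = 1382130.00 / 17790.00 = 77.69 mm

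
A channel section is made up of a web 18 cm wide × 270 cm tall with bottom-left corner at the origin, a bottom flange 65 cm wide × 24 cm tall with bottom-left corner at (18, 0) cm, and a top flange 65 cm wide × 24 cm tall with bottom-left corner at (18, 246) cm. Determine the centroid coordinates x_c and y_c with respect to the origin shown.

x_c = 25.23 cm, y_c = 135.00 cm

web: A = 18 × 270 = 4860.00, centroid at (9.00, 135.00).
bottom flange: A = 65 × 24 = 1560.00, centroid at (50.50, 12.00).
top flange: A = 65 × 24 = 1560.00, centroid at (50.50, 258.00).
ΣA = 7980.00 cm²
ΣAx_c = (4860.00)(9.00) + (1560.00)(50.50) + (1560.00)(50.50) = 201300.00 cm³
ΣAy_c = (4860.00)(135.00) + (1560.00)(12.00) + (1560.00)(258.00) = 1077300.00 cm³
x_c = 201300.00 / 7980.00 = 25.23 cm
y_c = 1077300.00 / 7980.00 = 135.00 cm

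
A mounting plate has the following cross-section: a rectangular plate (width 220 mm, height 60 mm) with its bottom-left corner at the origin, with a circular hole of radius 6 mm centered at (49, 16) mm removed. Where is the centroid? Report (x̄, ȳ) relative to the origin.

Part | A | x̄ᵢ | ȳᵢ | A·x̄ᵢ | A·ȳᵢ
plate | 13200.00 | 110.00 | 30.00 | 1452000.00 | 396000.00
hole | -113.10 | 49.00 | 16.00 | -5541.77 | -1809.56
Σ | 13086.90 |  |  | 1446458.23 | 394190.44
x̄ = 1446458.23 / 13086.90 = 110.53 mm
ȳ = 394190.44 / 13086.90 = 30.12 mm

x̄ = 110.53 mm, ȳ = 30.12 mm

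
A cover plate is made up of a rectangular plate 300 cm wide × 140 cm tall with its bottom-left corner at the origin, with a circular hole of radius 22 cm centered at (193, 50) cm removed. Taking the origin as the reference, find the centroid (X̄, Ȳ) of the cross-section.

plate: A = 300 × 140 = 42000.00, centroid at (150.00, 70.00).
hole: A = −π·22² = -1520.53, centroid at (193.00, 50.00).
ΣA = 40479.47 cm²
ΣAX̄ = (42000.00)(150.00) + (-1520.53)(193.00) = 6006537.55 cm³
ΣAȲ = (42000.00)(70.00) + (-1520.53)(50.00) = 2863973.46 cm³
X̄ = 6006537.55 / 40479.47 = 148.38 cm
Ȳ = 2863973.46 / 40479.47 = 70.75 cm

X̄ = 148.38 cm, Ȳ = 70.75 cm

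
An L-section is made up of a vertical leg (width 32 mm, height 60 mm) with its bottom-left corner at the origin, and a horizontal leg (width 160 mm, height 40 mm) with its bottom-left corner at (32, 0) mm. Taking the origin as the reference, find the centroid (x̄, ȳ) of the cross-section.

vertical leg: A = 32 × 60 = 1920.00, centroid at (16.00, 30.00).
horizontal leg: A = 160 × 40 = 6400.00, centroid at (112.00, 20.00).
ΣA = 8320.00 mm², ΣAx̄ = 747520.00 mm³, ΣAȳ = 185600.00 mm³.
x̄ = 747520.00/8320.00 = 89.85 mm; ȳ = 185600.00/8320.00 = 22.31 mm.

x̄ = 89.85 mm, ȳ = 22.31 mm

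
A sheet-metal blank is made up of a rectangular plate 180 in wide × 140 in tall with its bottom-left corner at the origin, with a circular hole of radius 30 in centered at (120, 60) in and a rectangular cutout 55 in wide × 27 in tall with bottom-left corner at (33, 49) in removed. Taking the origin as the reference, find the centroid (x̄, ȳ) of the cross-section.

Part | A | x̄ᵢ | ȳᵢ | A·x̄ᵢ | A·ȳᵢ
plate | 25200.00 | 90.00 | 70.00 | 2268000.00 | 1764000.00
hole 1 | -2827.43 | 120.00 | 60.00 | -339292.01 | -169646.00
hole 2 | -1485.00 | 60.50 | 62.50 | -89842.50 | -92812.50
Σ | 20887.57 |  |  | 1838865.49 | 1501541.50
x̄ = 1838865.49 / 20887.57 = 88.04 in
ȳ = 1501541.50 / 20887.57 = 71.89 in

x̄ = 88.04 in, ȳ = 71.89 in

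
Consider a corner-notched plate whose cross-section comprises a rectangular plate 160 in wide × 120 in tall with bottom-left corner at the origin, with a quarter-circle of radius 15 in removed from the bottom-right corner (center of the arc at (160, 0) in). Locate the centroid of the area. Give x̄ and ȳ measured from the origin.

x̄ = 79.32 in, ȳ = 60.50 in

plate: A = 160 × 120 = 19200.00, centroid at (80.00, 60.00).
removed quarter-circle: A = −¼π·15² = -176.71, centroid at (153.63, 6.37).
ΣA = 19023.29 in²
ΣAx̄ = (19200.00)(80.00) + (-176.71)(153.63) = 1508850.67 in³
ΣAȳ = (19200.00)(60.00) + (-176.71)(6.37) = 1150875.00 in³
x̄ = 1508850.67 / 19023.29 = 79.32 in
ȳ = 1150875.00 / 19023.29 = 60.50 in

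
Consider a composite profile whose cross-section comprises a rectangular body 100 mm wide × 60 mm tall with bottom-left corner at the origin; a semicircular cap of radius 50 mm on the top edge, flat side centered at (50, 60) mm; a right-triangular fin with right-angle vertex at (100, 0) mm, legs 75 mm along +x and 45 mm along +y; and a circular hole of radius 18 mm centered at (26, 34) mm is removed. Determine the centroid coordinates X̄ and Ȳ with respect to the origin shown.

Part | A | x̄ᵢ | ȳᵢ | A·x̄ᵢ | A·ȳᵢ
rectangular body | 6000.00 | 50.00 | 30.00 | 300000.00 | 180000.00
semicircular top | 3926.99 | 50.00 | 81.22 | 196349.54 | 318952.78
triangular fin | 1687.50 | 125.00 | 15.00 | 210937.50 | 25312.50
hole | -1017.88 | 26.00 | 34.00 | -26464.78 | -34607.78
Σ | 10596.61 |  |  | 680822.26 | 489657.50
X̄ = 680822.26 / 10596.61 = 64.25 mm
Ȳ = 489657.50 / 10596.61 = 46.21 mm

X̄ = 64.25 mm, Ȳ = 46.21 mm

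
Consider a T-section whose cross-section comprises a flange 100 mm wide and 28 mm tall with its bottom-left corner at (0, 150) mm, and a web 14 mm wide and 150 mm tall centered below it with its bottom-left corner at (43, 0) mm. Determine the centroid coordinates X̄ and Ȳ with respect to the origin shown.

X̄ = 50.00 mm, Ȳ = 125.86 mm

Part | A | x̄ᵢ | ȳᵢ | A·x̄ᵢ | A·ȳᵢ
web | 2100.00 | 50.00 | 75.00 | 105000.00 | 157500.00
flange | 2800.00 | 50.00 | 164.00 | 140000.00 | 459200.00
Σ | 4900.00 |  |  | 245000.00 | 616700.00
X̄ = 245000.00 / 4900.00 = 50.00 mm
Ȳ = 616700.00 / 4900.00 = 125.86 mm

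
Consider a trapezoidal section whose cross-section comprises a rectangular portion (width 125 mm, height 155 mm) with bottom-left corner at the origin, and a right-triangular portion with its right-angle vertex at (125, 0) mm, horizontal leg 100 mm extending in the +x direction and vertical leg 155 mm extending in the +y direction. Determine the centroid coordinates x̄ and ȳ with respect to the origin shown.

rectangular portion: A = 125 × 155 = 19375.00, centroid at (62.50, 77.50).
triangular portion: A = ½·100·155 = 7750.00, centroid at (158.33, 51.67).
ΣA = 27125.00 mm², ΣAx̄ = 2438020.83 mm³, ΣAȳ = 1901979.17 mm³.
x̄ = 2438020.83/27125.00 = 89.88 mm; ȳ = 1901979.17/27125.00 = 70.12 mm.

x̄ = 89.88 mm, ȳ = 70.12 mm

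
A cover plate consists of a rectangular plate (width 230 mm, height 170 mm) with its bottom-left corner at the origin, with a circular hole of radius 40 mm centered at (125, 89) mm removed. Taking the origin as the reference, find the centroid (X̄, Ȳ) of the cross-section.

X̄ = 113.52 mm, Ȳ = 84.41 mm

Part | A | x̄ᵢ | ȳᵢ | A·x̄ᵢ | A·ȳᵢ
plate | 39100.00 | 115.00 | 85.00 | 4496500.00 | 3323500.00
hole | -5026.55 | 125.00 | 89.00 | -628318.53 | -447362.79
Σ | 34073.45 |  |  | 3868181.47 | 2876137.21
X̄ = 3868181.47 / 34073.45 = 113.52 mm
Ȳ = 2876137.21 / 34073.45 = 84.41 mm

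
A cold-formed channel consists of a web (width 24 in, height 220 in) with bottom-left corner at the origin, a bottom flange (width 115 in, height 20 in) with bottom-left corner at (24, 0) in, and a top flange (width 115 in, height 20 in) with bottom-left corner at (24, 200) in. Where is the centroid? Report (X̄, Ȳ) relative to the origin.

X̄ = 44.36 in, Ȳ = 110.00 in

web: A = 24 × 220 = 5280.00, centroid at (12.00, 110.00).
bottom flange: A = 115 × 20 = 2300.00, centroid at (81.50, 10.00).
top flange: A = 115 × 20 = 2300.00, centroid at (81.50, 210.00).
ΣA = 9880.00 in², ΣAX̄ = 438260.00 in³, ΣAȲ = 1086800.00 in³.
X̄ = 438260.00/9880.00 = 44.36 in; Ȳ = 1086800.00/9880.00 = 110.00 in.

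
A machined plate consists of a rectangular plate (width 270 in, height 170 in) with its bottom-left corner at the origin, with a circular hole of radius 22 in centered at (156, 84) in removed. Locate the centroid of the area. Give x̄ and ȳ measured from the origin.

plate: A = 270 × 170 = 45900.00, centroid at (135.00, 85.00).
hole: A = −π·22² = -1520.53, centroid at (156.00, 84.00).
ΣA = 44379.47 in²
ΣAx̄ = (45900.00)(135.00) + (-1520.53)(156.00) = 5959297.19 in³
ΣAȳ = (45900.00)(85.00) + (-1520.53)(84.00) = 3773775.41 in³
x̄ = 5959297.19 / 44379.47 = 134.28 in
ȳ = 3773775.41 / 44379.47 = 85.03 in

x̄ = 134.28 in, ȳ = 85.03 in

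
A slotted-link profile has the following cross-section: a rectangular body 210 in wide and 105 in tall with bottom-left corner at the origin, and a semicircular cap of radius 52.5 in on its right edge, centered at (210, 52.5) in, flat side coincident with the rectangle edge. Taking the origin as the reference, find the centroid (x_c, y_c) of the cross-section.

x_c = 125.89 in, y_c = 52.50 in

rectangular body: A = 210 × 105 = 22050.00, centroid at (105.00, 52.50).
semicircular end: A = ½π·52.5² = 4329.51, centroid at (232.28, 52.50).
ΣA = 26379.51 in², ΣAx_c = 3320915.30 in³, ΣAy_c = 1384924.14 in³.
x_c = 3320915.30/26379.51 = 125.89 in; y_c = 1384924.14/26379.51 = 52.50 in.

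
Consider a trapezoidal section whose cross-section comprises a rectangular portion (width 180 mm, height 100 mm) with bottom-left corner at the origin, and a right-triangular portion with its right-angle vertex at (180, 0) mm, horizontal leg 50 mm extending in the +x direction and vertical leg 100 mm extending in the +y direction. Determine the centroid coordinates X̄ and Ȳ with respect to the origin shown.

X̄ = 103.01 mm, Ȳ = 47.97 mm

rectangular portion: A = 180 × 100 = 18000.00, centroid at (90.00, 50.00).
triangular portion: A = ½·50·100 = 2500.00, centroid at (196.67, 33.33).
ΣA = 20500.00 mm², ΣAX̄ = 2111666.67 mm³, ΣAȲ = 983333.33 mm³.
X̄ = 2111666.67/20500.00 = 103.01 mm; Ȳ = 983333.33/20500.00 = 47.97 mm.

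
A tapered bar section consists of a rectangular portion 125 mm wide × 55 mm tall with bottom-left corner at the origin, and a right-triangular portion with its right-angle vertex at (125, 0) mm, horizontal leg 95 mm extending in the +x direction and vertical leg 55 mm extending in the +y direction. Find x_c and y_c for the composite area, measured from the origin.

x_c = 88.43 mm, y_c = 24.98 mm

Part | A | x̄ᵢ | ȳᵢ | A·x̄ᵢ | A·ȳᵢ
rectangular portion | 6875.00 | 62.50 | 27.50 | 429687.50 | 189062.50
triangular portion | 2612.50 | 156.67 | 18.33 | 409291.67 | 47895.83
Σ | 9487.50 |  |  | 838979.17 | 236958.33
x_c = 838979.17 / 9487.50 = 88.43 mm
y_c = 236958.33 / 9487.50 = 24.98 mm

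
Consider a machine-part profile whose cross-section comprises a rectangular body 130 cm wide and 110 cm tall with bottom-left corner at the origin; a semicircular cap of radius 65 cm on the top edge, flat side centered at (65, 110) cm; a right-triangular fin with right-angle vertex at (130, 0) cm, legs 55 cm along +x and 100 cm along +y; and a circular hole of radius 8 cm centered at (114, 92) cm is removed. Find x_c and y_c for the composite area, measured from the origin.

rectangular body: A = 130 × 110 = 14300.00, centroid at (65.00, 55.00).
semicircular top: A = ½π·65² = 6636.61, centroid at (65.00, 137.59).
triangular fin: A = ½·55·100 = 2750.00, centroid at (148.33, 33.33).
hole: A = −π·8² = -201.06, centroid at (114.00, 92.00).
ΣA = 23485.55 cm², ΣAx_c = 1745875.55 cm³, ΣAy_c = 1772779.90 cm³.
x_c = 1745875.55/23485.55 = 74.34 cm; y_c = 1772779.90/23485.55 = 75.48 cm.

x_c = 74.34 cm, y_c = 75.48 cm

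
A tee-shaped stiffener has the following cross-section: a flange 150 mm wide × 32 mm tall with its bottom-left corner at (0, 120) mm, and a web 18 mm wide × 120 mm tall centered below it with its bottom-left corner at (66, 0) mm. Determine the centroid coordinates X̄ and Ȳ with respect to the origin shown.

X̄ = 75.00 mm, Ȳ = 112.41 mm

web: A = 18 × 120 = 2160.00, centroid at (75.00, 60.00).
flange: A = 150 × 32 = 4800.00, centroid at (75.00, 136.00).
ΣA = 6960.00 mm², ΣAX̄ = 522000.00 mm³, ΣAȲ = 782400.00 mm³.
X̄ = 522000.00/6960.00 = 75.00 mm; Ȳ = 782400.00/6960.00 = 112.41 mm.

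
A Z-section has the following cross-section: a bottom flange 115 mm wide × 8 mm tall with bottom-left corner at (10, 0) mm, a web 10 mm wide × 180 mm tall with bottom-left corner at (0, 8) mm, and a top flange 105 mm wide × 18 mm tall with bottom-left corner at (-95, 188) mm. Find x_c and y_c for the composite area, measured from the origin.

Part | A | x̄ᵢ | ȳᵢ | A·x̄ᵢ | A·ȳᵢ
bottom flange | 920.00 | 67.50 | 4.00 | 62100.00 | 3680.00
web | 1800.00 | 5.00 | 98.00 | 9000.00 | 176400.00
top flange | 1890.00 | -42.50 | 197.00 | -80325.00 | 372330.00
Σ | 4610.00 |  |  | -9225.00 | 552410.00
x_c = -9225.00 / 4610.00 = -2.00 mm
y_c = 552410.00 / 4610.00 = 119.83 mm

x_c = -2.00 mm, y_c = 119.83 mm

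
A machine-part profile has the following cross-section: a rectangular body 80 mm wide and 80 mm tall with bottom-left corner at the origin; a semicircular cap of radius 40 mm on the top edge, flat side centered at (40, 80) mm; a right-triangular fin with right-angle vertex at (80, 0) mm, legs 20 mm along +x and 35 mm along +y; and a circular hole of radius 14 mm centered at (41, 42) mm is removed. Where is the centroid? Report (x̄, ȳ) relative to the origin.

Part | A | x̄ᵢ | ȳᵢ | A·x̄ᵢ | A·ȳᵢ
rectangular body | 6400.00 | 40.00 | 40.00 | 256000.00 | 256000.00
semicircular top | 2513.27 | 40.00 | 96.98 | 100530.96 | 243728.60
triangular fin | 350.00 | 86.67 | 11.67 | 30333.33 | 4083.33
hole | -615.75 | 41.00 | 42.00 | -25245.84 | -25861.59
Σ | 8647.52 |  |  | 361618.46 | 477950.34
x̄ = 361618.46 / 8647.52 = 41.82 mm
ȳ = 477950.34 / 8647.52 = 55.27 mm

x̄ = 41.82 mm, ȳ = 55.27 mm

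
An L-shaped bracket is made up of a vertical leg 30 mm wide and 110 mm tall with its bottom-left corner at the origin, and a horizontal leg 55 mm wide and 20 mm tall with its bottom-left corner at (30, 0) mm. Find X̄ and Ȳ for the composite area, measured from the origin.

X̄ = 25.62 mm, Ȳ = 43.75 mm

vertical leg: A = 30 × 110 = 3300.00, centroid at (15.00, 55.00).
horizontal leg: A = 55 × 20 = 1100.00, centroid at (57.50, 10.00).
ΣA = 4400.00 mm², ΣAX̄ = 112750.00 mm³, ΣAȲ = 192500.00 mm³.
X̄ = 112750.00/4400.00 = 25.62 mm; Ȳ = 192500.00/4400.00 = 43.75 mm.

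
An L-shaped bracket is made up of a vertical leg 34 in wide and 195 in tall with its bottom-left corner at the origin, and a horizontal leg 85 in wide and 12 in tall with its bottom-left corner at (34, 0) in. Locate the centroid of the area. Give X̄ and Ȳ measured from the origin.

X̄ = 24.93 in, Ȳ = 85.30 in

Part | A | x̄ᵢ | ȳᵢ | A·x̄ᵢ | A·ȳᵢ
vertical leg | 6630.00 | 17.00 | 97.50 | 112710.00 | 646425.00
horizontal leg | 1020.00 | 76.50 | 6.00 | 78030.00 | 6120.00
Σ | 7650.00 |  |  | 190740.00 | 652545.00
X̄ = 190740.00 / 7650.00 = 24.93 in
Ȳ = 652545.00 / 7650.00 = 85.30 in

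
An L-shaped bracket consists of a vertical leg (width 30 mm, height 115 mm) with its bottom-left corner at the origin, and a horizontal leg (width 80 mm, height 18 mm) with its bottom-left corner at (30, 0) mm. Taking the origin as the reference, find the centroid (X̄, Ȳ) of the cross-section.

X̄ = 31.20 mm, Ȳ = 43.22 mm

vertical leg: A = 30 × 115 = 3450.00, centroid at (15.00, 57.50).
horizontal leg: A = 80 × 18 = 1440.00, centroid at (70.00, 9.00).
ΣA = 4890.00 mm², ΣAX̄ = 152550.00 mm³, ΣAȲ = 211335.00 mm³.
X̄ = 152550.00/4890.00 = 31.20 mm; Ȳ = 211335.00/4890.00 = 43.22 mm.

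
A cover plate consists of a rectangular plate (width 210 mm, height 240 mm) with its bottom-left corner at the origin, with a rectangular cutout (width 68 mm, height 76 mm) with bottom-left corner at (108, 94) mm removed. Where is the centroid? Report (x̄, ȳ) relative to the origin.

Part | A | x̄ᵢ | ȳᵢ | A·x̄ᵢ | A·ȳᵢ
plate | 50400.00 | 105.00 | 120.00 | 5292000.00 | 6048000.00
hole | -5168.00 | 142.00 | 132.00 | -733856.00 | -682176.00
Σ | 45232.00 |  |  | 4558144.00 | 5365824.00
x̄ = 4558144.00 / 45232.00 = 100.77 mm
ȳ = 5365824.00 / 45232.00 = 118.63 mm

x̄ = 100.77 mm, ȳ = 118.63 mm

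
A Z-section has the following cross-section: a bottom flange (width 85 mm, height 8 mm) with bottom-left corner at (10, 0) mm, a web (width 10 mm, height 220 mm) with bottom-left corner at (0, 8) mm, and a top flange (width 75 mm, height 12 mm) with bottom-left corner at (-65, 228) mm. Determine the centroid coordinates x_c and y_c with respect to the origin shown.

x_c = 5.81 mm, y_c = 125.11 mm

bottom flange: A = 85 × 8 = 680.00, centroid at (52.50, 4.00).
web: A = 10 × 220 = 2200.00, centroid at (5.00, 118.00).
top flange: A = 75 × 12 = 900.00, centroid at (-27.50, 234.00).
ΣA = 3780.00 mm²
ΣAx_c = (680.00)(52.50) + (2200.00)(5.00) + (900.00)(-27.50) = 21950.00 mm³
ΣAy_c = (680.00)(4.00) + (2200.00)(118.00) + (900.00)(234.00) = 472920.00 mm³
x_c = 21950.00 / 3780.00 = 5.81 mm
y_c = 472920.00 / 3780.00 = 125.11 mm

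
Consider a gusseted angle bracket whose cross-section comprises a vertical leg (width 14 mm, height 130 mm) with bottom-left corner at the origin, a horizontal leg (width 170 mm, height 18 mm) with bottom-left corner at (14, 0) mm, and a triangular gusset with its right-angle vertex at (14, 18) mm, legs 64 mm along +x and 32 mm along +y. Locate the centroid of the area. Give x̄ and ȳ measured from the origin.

x̄ = 59.60 mm, ȳ = 29.67 mm

Part | A | x̄ᵢ | ȳᵢ | A·x̄ᵢ | A·ȳᵢ
vertical leg | 1820.00 | 7.00 | 65.00 | 12740.00 | 118300.00
horizontal leg | 3060.00 | 99.00 | 9.00 | 302940.00 | 27540.00
gusset | 1024.00 | 35.33 | 28.67 | 36181.33 | 29354.67
Σ | 5904.00 |  |  | 351861.33 | 175194.67
x̄ = 351861.33 / 5904.00 = 59.60 mm
ȳ = 175194.67 / 5904.00 = 29.67 mm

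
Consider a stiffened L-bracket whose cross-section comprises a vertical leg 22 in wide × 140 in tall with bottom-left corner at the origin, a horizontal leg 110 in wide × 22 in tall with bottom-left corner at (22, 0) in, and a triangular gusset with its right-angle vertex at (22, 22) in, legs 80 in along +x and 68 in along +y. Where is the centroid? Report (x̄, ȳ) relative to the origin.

Part | A | x̄ᵢ | ȳᵢ | A·x̄ᵢ | A·ȳᵢ
vertical leg | 3080.00 | 11.00 | 70.00 | 33880.00 | 215600.00
horizontal leg | 2420.00 | 77.00 | 11.00 | 186340.00 | 26620.00
gusset | 2720.00 | 48.67 | 44.67 | 132373.33 | 121493.33
Σ | 8220.00 |  |  | 352593.33 | 363713.33
x̄ = 352593.33 / 8220.00 = 42.89 in
ȳ = 363713.33 / 8220.00 = 44.25 in

x̄ = 42.89 in, ȳ = 44.25 in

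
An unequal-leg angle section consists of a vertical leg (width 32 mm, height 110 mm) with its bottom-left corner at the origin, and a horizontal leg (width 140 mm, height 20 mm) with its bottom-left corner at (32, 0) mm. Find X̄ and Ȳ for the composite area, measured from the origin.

X̄ = 54.10 mm, Ȳ = 35.06 mm

vertical leg: A = 32 × 110 = 3520.00, centroid at (16.00, 55.00).
horizontal leg: A = 140 × 20 = 2800.00, centroid at (102.00, 10.00).
ΣA = 6320.00 mm², ΣAX̄ = 341920.00 mm³, ΣAȲ = 221600.00 mm³.
X̄ = 341920.00/6320.00 = 54.10 mm; Ȳ = 221600.00/6320.00 = 35.06 mm.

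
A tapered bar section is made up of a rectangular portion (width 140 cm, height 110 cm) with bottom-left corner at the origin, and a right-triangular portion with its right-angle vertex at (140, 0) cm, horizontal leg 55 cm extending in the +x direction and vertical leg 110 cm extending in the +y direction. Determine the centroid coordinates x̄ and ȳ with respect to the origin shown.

x̄ = 84.50 cm, ȳ = 51.99 cm

rectangular portion: A = 140 × 110 = 15400.00, centroid at (70.00, 55.00).
triangular portion: A = ½·55·110 = 3025.00, centroid at (158.33, 36.67).
ΣA = 18425.00 cm², ΣAx̄ = 1556958.33 cm³, ΣAȳ = 957916.67 cm³.
x̄ = 1556958.33/18425.00 = 84.50 cm; ȳ = 957916.67/18425.00 = 51.99 cm.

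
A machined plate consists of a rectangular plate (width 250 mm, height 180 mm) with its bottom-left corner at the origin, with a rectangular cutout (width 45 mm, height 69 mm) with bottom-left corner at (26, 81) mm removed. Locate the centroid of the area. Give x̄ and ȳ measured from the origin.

plate: A = 250 × 180 = 45000.00, centroid at (125.00, 90.00).
hole: A = −(45 × 69) = -3105.00, centroid at (48.50, 115.50).
ΣA = 41895.00 mm²
ΣAx̄ = (45000.00)(125.00) + (-3105.00)(48.50) = 5474407.50 mm³
ΣAȳ = (45000.00)(90.00) + (-3105.00)(115.50) = 3691372.50 mm³
x̄ = 5474407.50 / 41895.00 = 130.67 mm
ȳ = 3691372.50 / 41895.00 = 88.11 mm

x̄ = 130.67 mm, ȳ = 88.11 mm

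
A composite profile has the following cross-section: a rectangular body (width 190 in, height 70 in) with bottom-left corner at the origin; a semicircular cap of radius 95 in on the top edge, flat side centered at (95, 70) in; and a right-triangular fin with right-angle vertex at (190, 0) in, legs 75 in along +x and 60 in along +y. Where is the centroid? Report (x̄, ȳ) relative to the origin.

Part | A | x̄ᵢ | ȳᵢ | A·x̄ᵢ | A·ȳᵢ
rectangular body | 13300.00 | 95.00 | 35.00 | 1263500.00 | 465500.00
semicircular top | 14176.44 | 95.00 | 110.32 | 1346761.50 | 1563933.91
triangular fin | 2250.00 | 215.00 | 20.00 | 483750.00 | 45000.00
Σ | 29726.44 |  |  | 3094011.50 | 2074433.91
x̄ = 3094011.50 / 29726.44 = 104.08 in
ȳ = 2074433.91 / 29726.44 = 69.78 in

x̄ = 104.08 in, ȳ = 69.78 in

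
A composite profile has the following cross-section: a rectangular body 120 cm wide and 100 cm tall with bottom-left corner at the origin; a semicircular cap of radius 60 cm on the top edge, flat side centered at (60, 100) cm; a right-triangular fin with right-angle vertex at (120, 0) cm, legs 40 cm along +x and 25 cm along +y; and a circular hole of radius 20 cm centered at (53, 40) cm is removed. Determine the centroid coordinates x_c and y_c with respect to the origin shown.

x_c = 62.69 cm, y_c = 74.76 cm

rectangular body: A = 120 × 100 = 12000.00, centroid at (60.00, 50.00).
semicircular top: A = ½π·60² = 5654.87, centroid at (60.00, 125.46).
triangular fin: A = ½·40·25 = 500.00, centroid at (133.33, 8.33).
hole: A = −π·20² = -1256.64, centroid at (53.00, 40.00).
ΣA = 16898.23 cm²
ΣAx_c = (12000.00)(60.00) + (5654.87)(60.00) + (500.00)(133.33) + (-1256.64)(53.00) = 1059356.91 cm³
ΣAy_c = (12000.00)(50.00) + (5654.87)(125.46) + (500.00)(8.33) + (-1256.64)(40.00) = 1263387.86 cm³
x_c = 1059356.91 / 16898.23 = 62.69 cm
y_c = 1263387.86 / 16898.23 = 74.76 cm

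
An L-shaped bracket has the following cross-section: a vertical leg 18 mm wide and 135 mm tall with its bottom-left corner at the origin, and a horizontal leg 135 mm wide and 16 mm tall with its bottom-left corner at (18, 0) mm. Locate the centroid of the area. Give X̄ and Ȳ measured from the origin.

vertical leg: A = 18 × 135 = 2430.00, centroid at (9.00, 67.50).
horizontal leg: A = 135 × 16 = 2160.00, centroid at (85.50, 8.00).
ΣA = 4590.00 mm², ΣAX̄ = 206550.00 mm³, ΣAȲ = 181305.00 mm³.
X̄ = 206550.00/4590.00 = 45.00 mm; Ȳ = 181305.00/4590.00 = 39.50 mm.

X̄ = 45.00 mm, Ȳ = 39.50 mm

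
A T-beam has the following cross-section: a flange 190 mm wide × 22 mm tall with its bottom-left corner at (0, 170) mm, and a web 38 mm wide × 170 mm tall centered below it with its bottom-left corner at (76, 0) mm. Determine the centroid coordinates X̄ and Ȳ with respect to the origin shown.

web: A = 38 × 170 = 6460.00, centroid at (95.00, 85.00).
flange: A = 190 × 22 = 4180.00, centroid at (95.00, 181.00).
ΣA = 10640.00 mm²
ΣAX̄ = (6460.00)(95.00) + (4180.00)(95.00) = 1010800.00 mm³
ΣAȲ = (6460.00)(85.00) + (4180.00)(181.00) = 1305680.00 mm³
X̄ = 1010800.00 / 10640.00 = 95.00 mm
Ȳ = 1305680.00 / 10640.00 = 122.71 mm

X̄ = 95.00 mm, Ȳ = 122.71 mm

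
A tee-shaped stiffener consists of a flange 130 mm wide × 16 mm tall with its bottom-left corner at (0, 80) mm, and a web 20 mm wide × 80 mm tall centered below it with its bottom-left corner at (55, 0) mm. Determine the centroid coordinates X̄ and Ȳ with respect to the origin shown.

X̄ = 65.00 mm, Ȳ = 67.13 mm

web: A = 20 × 80 = 1600.00, centroid at (65.00, 40.00).
flange: A = 130 × 16 = 2080.00, centroid at (65.00, 88.00).
ΣA = 3680.00 mm², ΣAX̄ = 239200.00 mm³, ΣAȲ = 247040.00 mm³.
X̄ = 239200.00/3680.00 = 65.00 mm; Ȳ = 247040.00/3680.00 = 67.13 mm.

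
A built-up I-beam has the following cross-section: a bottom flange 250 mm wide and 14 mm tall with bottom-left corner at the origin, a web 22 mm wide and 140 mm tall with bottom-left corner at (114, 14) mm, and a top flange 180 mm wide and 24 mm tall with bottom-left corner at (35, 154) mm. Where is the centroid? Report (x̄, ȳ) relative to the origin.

bottom flange: A = 250 × 14 = 3500.00, centroid at (125.00, 7.00).
web: A = 22 × 140 = 3080.00, centroid at (125.00, 84.00).
top flange: A = 180 × 24 = 4320.00, centroid at (125.00, 166.00).
ΣA = 10900.00 mm²
ΣAx̄ = (3500.00)(125.00) + (3080.00)(125.00) + (4320.00)(125.00) = 1362500.00 mm³
ΣAȳ = (3500.00)(7.00) + (3080.00)(84.00) + (4320.00)(166.00) = 1000340.00 mm³
x̄ = 1362500.00 / 10900.00 = 125.00 mm
ȳ = 1000340.00 / 10900.00 = 91.77 mm

x̄ = 125.00 mm, ȳ = 91.77 mm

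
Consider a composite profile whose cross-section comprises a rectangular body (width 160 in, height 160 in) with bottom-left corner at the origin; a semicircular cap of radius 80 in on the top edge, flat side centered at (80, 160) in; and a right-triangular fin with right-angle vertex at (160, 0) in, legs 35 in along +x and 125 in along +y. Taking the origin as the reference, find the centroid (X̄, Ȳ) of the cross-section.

X̄ = 85.30 in, Ȳ = 108.06 in

rectangular body: A = 160 × 160 = 25600.00, centroid at (80.00, 80.00).
semicircular top: A = ½π·80² = 10053.10, centroid at (80.00, 193.95).
triangular fin: A = ½·35·125 = 2187.50, centroid at (171.67, 41.67).
ΣA = 37840.60 in²
ΣAX̄ = (25600.00)(80.00) + (10053.10)(80.00) + (2187.50)(171.67) = 3227768.55 in³
ΣAȲ = (25600.00)(80.00) + (10053.10)(193.95) + (2187.50)(41.67) = 4088974.61 in³
X̄ = 3227768.55 / 37840.60 = 85.30 in
Ȳ = 4088974.61 / 37840.60 = 108.06 in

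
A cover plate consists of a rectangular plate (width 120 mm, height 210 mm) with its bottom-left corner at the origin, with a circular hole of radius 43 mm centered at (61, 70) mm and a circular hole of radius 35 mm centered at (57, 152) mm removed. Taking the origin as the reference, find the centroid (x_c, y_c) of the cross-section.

x_c = 60.37 mm, y_c = 106.44 mm

Part | A | x̄ᵢ | ȳᵢ | A·x̄ᵢ | A·ȳᵢ
plate | 25200.00 | 60.00 | 105.00 | 1512000.00 | 2646000.00
hole 1 | -5808.80 | 61.00 | 70.00 | -354337.09 | -406616.34
hole 2 | -3848.45 | 57.00 | 152.00 | -219361.71 | -584964.55
Σ | 15542.74 |  |  | 938301.20 | 1654419.11
x_c = 938301.20 / 15542.74 = 60.37 mm
y_c = 1654419.11 / 15542.74 = 106.44 mm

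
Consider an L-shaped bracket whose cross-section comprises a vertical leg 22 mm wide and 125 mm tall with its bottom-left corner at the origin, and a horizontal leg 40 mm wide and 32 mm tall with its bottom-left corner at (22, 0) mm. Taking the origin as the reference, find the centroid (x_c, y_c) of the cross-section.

Part | A | x̄ᵢ | ȳᵢ | A·x̄ᵢ | A·ȳᵢ
vertical leg | 2750.00 | 11.00 | 62.50 | 30250.00 | 171875.00
horizontal leg | 1280.00 | 42.00 | 16.00 | 53760.00 | 20480.00
Σ | 4030.00 |  |  | 84010.00 | 192355.00
x_c = 84010.00 / 4030.00 = 20.85 mm
y_c = 192355.00 / 4030.00 = 47.73 mm

x_c = 20.85 mm, y_c = 47.73 mm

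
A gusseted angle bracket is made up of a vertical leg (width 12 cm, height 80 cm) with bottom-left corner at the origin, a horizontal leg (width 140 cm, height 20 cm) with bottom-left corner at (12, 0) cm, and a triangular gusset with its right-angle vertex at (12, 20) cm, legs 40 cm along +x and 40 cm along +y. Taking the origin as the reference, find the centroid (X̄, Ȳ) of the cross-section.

X̄ = 56.06 cm, Ȳ = 20.41 cm

vertical leg: A = 12 × 80 = 960.00, centroid at (6.00, 40.00).
horizontal leg: A = 140 × 20 = 2800.00, centroid at (82.00, 10.00).
gusset: A = ½·40·40 = 800.00, centroid at (25.33, 33.33).
ΣA = 4560.00 cm², ΣAX̄ = 255626.67 cm³, ΣAȲ = 93066.67 cm³.
X̄ = 255626.67/4560.00 = 56.06 cm; Ȳ = 93066.67/4560.00 = 20.41 cm.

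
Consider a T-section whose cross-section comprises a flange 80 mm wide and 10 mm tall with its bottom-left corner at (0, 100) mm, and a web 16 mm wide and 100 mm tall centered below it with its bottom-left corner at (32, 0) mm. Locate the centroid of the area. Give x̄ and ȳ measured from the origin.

Part | A | x̄ᵢ | ȳᵢ | A·x̄ᵢ | A·ȳᵢ
web | 1600.00 | 40.00 | 50.00 | 64000.00 | 80000.00
flange | 800.00 | 40.00 | 105.00 | 32000.00 | 84000.00
Σ | 2400.00 |  |  | 96000.00 | 164000.00
x̄ = 96000.00 / 2400.00 = 40.00 mm
ȳ = 164000.00 / 2400.00 = 68.33 mm

x̄ = 40.00 mm, ȳ = 68.33 mm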